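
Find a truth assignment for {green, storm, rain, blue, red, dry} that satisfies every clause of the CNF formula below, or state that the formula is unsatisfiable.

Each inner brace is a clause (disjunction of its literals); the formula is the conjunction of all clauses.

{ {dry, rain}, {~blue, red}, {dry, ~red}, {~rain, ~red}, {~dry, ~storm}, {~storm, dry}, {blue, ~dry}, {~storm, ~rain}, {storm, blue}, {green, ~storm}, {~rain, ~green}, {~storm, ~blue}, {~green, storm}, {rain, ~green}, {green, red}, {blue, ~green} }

Branch on dry: set dry = 1.
(~storm) alone gives storm = 0.
(blue) alone gives blue = 1.
(red) alone gives red = 1.
(~rain) alone gives rain = 0.
(~green) alone gives green = 0.
This assignment satisfies each clause.

green=0, storm=0, rain=0, blue=1, red=1, dry=1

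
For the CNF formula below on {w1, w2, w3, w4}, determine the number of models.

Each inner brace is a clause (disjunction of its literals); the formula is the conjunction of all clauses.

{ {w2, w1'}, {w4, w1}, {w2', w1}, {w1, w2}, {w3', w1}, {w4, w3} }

3

There are 2^4 = 16 truth assignments over (w1, w2, w3, w4).
Check each against the 6 clauses (columns in the order w1, w2, w3, w4):
  F F F F  ✗ fails (w4 + w1)
  F F F T  ✗ fails (w1 + w2)
  F F T F  ✗ fails (w4 + w1)
  F F T T  ✗ fails (w1 + w2)
  F T F F  ✗ fails (w4 + w1)
  F T F T  ✗ fails (w2' + w1)
  F T T F  ✗ fails (w4 + w1)
  F T T T  ✗ fails (w2' + w1)
  T F F F  ✗ fails (w2 + w1')
  T F F T  ✗ fails (w2 + w1')
  T F T F  ✗ fails (w2 + w1')
  T F T T  ✗ fails (w2 + w1')
  T T F F  ✗ fails (w4 + w3)
  T T F T  ✓ satisfies all
  T T T F  ✓ satisfies all
  T T T T  ✓ satisfies all
3 of the 16 rows are models.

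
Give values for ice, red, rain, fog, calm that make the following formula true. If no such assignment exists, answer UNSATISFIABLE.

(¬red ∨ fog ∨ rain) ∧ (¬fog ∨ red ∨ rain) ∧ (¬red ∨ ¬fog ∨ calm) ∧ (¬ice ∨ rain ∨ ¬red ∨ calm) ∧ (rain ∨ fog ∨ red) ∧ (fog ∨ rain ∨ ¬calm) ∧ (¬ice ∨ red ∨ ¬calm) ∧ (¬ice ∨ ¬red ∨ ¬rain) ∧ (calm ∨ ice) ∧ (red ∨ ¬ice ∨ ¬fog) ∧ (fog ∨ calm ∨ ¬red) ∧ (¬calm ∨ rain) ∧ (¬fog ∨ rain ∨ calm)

ice ↦ False; red ↦ True; rain ↦ True; fog ↦ False; calm ↦ True

Branch on calm: set calm = True.
The clause (rain) is unit, so rain = True.
Branch on ice: set ice = False.
Every clause is now satisfied; red, fog are unconstrained.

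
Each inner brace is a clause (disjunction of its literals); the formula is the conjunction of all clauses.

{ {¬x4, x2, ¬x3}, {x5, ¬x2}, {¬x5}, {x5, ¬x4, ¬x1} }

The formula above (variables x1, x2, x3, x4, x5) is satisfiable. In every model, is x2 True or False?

Suppose x2 = True.
(x5) alone gives x5 = True.
Now (¬x5) is unsatisfied and unit — conflict.
So every satisfying assignment has x2 = False.

False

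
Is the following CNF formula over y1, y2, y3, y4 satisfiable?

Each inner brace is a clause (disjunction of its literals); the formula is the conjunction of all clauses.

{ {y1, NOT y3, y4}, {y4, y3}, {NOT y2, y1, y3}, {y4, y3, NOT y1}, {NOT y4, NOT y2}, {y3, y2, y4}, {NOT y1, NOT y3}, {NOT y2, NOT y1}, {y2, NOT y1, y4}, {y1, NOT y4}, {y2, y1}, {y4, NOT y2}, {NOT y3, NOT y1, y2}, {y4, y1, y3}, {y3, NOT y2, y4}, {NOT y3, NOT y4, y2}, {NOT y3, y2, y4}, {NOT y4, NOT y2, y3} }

Yes

Suppose y4 = true.
From the singleton clause (NOT y2), y2 = false.
From the singleton clause (y1), y1 = true.
From the singleton clause (NOT y3), y3 = false.
This assignment satisfies each clause.
A satisfying assignment: y1: true,  y2: false,  y3: false,  y4: true.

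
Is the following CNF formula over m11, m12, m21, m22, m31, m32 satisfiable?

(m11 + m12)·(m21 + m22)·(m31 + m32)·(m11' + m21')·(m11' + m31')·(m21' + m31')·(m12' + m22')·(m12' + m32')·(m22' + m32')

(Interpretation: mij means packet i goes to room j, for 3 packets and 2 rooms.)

Case m11 = 1:
From the singleton clause (m21'), m21 = 0.
From the singleton clause (m22), m22 = 1.
From the singleton clause (m31'), m31 = 0.
From the singleton clause (m32), m32 = 1.
That conflicts with the unit clause (m32').
Undo m11 and try m11 = 0.
From the singleton clause (m12), m12 = 1.
From the singleton clause (m22'), m22 = 0.
From the singleton clause (m21), m21 = 1.
From the singleton clause (m31'), m31 = 0.
From the singleton clause (m32), m32 = 1.
That conflicts with the unit clause (m32').
Both values of m11 lead to a conflict.
No assignment satisfies every clause.

No, unsatisfiable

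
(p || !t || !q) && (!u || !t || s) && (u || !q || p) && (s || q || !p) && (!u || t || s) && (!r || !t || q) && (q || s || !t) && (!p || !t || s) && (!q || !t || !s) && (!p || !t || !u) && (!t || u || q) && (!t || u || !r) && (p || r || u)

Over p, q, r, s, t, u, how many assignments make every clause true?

17

There are 2^6 = 64 truth assignments over (p, q, r, s, t, u).
Split on u. With u = true, the clauses containing u are satisfied and !u drops from the rest; 9 of the 2^5 = 32 assignments to the other variables satisfy what remains.
With u = false, by the same count on the reduced clause set, 8 assignments work.
(One model: p=F, q=F, r=F, s=T, t=F, u=T.)
Total: 9 + 8 = 17.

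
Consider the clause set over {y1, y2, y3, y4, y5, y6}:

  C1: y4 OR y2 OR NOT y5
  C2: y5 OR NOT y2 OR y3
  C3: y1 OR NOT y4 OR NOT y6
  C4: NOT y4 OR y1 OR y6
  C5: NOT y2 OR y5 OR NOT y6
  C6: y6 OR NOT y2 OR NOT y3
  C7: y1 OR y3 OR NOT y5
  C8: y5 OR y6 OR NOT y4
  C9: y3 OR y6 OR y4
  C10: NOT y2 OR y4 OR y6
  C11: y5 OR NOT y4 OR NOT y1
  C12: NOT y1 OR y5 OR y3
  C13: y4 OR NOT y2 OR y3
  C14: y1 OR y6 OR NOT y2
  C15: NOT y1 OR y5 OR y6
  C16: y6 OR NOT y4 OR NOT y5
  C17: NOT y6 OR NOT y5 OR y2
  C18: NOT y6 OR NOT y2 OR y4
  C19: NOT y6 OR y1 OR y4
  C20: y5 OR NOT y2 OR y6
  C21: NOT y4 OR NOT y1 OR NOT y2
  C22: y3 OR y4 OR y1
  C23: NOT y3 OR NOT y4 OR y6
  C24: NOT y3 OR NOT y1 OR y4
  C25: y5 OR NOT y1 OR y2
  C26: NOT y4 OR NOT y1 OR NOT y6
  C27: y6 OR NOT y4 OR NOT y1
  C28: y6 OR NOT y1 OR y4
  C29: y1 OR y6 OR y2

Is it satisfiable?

Case y4 = true:
Case y1 = true:
(y5) alone gives y5 = true.
(y6) alone gives y6 = true.
Now (NOT y6) is unsatisfied and unit — conflict.
Backtrack on y1: now try y1 = false.
(NOT y6) alone gives y6 = false.
Now (y6) is unsatisfied and unit — conflict.
Either choice for y1 ends in contradiction.
Backtrack on y4: now try y4 = false.
Case y2 = true:
(y6) alone gives y6 = true.
Now (NOT y6) is unsatisfied and unit — conflict.
Backtrack on y2: now try y2 = false.
(NOT y5) alone gives y5 = false.
(NOT y1) alone gives y1 = false.
(NOT y6) alone gives y6 = false.
Now (y6) is unsatisfied and unit — conflict.
Either choice for y2 ends in contradiction.
Either choice for y4 ends in contradiction.
No assignment satisfies every clause.

No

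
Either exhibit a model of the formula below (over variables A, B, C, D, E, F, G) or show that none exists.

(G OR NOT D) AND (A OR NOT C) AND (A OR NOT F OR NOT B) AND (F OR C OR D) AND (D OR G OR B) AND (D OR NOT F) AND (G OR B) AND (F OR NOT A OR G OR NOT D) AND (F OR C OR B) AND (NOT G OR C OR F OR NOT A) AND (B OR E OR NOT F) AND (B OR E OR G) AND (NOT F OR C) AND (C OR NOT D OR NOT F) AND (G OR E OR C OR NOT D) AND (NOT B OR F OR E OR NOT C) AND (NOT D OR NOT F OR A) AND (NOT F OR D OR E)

Branch on G: set G = true.
Branch on A: set A = false.
From the singleton clause (NOT C), C = false.
From the singleton clause (NOT F), F = false.
From the singleton clause (D), D = true.
From the singleton clause (B), B = true.
No clause remains; E is free.

A ↦ false,  B ↦ true,  C ↦ false,  D ↦ true,  E ↦ true,  F ↦ false,  G ↦ true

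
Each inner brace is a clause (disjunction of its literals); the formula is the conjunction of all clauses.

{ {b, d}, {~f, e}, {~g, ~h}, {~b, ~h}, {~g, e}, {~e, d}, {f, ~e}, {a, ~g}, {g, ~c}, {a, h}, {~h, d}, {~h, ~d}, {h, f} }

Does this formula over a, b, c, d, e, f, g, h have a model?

Branch on b: set b = 1.
From the singleton clause (~h), h = 0.
From the singleton clause (a), a = 1.
From the singleton clause (f), f = 1.
From the singleton clause (e), e = 1.
From the singleton clause (d), d = 1.
Branch on g: set g = 1.
All clauses hold; c can take either value.
A satisfying assignment: a: 1,  b: 1,  c: 0,  d: 1,  e: 1,  f: 1,  g: 1,  h: 0.

Yes, satisfiable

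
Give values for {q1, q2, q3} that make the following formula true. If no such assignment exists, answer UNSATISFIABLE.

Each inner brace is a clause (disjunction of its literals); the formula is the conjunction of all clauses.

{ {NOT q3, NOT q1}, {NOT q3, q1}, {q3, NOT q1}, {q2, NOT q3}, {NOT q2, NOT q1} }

q1: false; q2: false; q3: false

Try q3 = false.
(NOT q1) alone gives q1 = false.
Every clause is now satisfied; q2 is unconstrained.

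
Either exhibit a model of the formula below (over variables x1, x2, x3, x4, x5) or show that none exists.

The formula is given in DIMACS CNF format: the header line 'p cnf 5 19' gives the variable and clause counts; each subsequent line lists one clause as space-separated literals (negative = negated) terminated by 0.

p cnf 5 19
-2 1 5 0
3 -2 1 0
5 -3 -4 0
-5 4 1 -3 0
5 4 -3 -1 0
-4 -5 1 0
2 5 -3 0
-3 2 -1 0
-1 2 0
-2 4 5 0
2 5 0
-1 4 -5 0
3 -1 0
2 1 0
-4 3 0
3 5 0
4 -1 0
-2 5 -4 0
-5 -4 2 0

Suppose x1 = True.
The clause (x2) is unit, so x2 = True.
The clause (x3) is unit, so x3 = True.
The clause (x4) is unit, so x4 = True.
The clause (x5) is unit, so x5 = True.
This assignment satisfies each clause.

x1 ↦ True, x2 ↦ True, x3 ↦ True, x4 ↦ True, x5 ↦ True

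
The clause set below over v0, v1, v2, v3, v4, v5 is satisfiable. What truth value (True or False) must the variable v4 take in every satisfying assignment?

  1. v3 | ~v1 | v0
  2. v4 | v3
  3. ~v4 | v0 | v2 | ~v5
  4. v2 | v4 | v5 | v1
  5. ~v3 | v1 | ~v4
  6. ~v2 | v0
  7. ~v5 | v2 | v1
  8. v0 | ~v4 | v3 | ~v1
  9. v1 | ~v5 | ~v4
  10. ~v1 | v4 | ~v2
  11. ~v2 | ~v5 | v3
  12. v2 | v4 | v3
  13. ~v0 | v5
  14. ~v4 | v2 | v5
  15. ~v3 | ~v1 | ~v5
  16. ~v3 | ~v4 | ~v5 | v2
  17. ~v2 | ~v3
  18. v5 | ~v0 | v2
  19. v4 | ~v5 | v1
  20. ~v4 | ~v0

Suppose v4 = 1.
The clause (~v0) is unit, so v0 = 0.
The clause (~v2) is unit, so v2 = 0.
The clause (~v5) is unit, so v5 = 0.
That conflicts with the unit clause (v5).
So every satisfying assignment has v4 = False.

False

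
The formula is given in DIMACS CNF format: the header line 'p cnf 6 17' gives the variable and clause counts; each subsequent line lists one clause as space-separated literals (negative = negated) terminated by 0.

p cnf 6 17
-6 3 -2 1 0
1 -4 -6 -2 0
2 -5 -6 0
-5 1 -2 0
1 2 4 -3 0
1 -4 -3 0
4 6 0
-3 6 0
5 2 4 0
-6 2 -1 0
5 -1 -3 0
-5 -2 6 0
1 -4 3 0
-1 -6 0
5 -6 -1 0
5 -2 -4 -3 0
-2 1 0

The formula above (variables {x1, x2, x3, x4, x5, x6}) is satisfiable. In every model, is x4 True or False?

Suppose x4 = False.
Unit clause (x6) forces x6 = True.
Unit clause (¬x1) forces x1 = False.
Unit clause (¬x2) forces x2 = False.
Unit clause (¬x5) forces x5 = False.
Now (x5) is unsatisfied and unit — conflict.
So every satisfying assignment has x4 = True.

True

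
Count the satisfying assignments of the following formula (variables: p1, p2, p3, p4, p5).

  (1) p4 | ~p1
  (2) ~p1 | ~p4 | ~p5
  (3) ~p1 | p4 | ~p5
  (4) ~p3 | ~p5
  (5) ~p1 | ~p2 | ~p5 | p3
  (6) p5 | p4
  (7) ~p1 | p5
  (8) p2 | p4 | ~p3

There are 2^5 = 32 truth assignments over (p1, p2, p3, p4, p5).
Split on p4. With p4 = 1, the clauses containing p4 are satisfied and ~p4 drops from the rest; 6 of the 2^4 = 16 assignments to the other variables satisfy what remains.
With p4 = 0, by the same count on the reduced clause set, 2 assignments work.
(One model: p1=F, p2=F, p3=F, p4=F, p5=T.)
Total: 6 + 2 = 8.

8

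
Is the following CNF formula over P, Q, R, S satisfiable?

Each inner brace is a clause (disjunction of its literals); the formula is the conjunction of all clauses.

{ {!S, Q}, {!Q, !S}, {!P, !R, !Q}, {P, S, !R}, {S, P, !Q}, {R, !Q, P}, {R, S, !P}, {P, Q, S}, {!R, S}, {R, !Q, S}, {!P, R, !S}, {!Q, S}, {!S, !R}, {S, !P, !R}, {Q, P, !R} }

Unsatisfiable

Branch on S: set S = false.
The clause (!R) is unit, so R = false.
The clause (!P) is unit, so P = false.
The clause (!Q) is unit, so Q = false.
Now (Q) is unsatisfied and unit — conflict.
That branch fails; take S = true instead.
The clause (Q) is unit, so Q = true.
Now (!Q) is unsatisfied and unit — conflict.
Both values of S lead to a conflict.
No assignment satisfies every clause.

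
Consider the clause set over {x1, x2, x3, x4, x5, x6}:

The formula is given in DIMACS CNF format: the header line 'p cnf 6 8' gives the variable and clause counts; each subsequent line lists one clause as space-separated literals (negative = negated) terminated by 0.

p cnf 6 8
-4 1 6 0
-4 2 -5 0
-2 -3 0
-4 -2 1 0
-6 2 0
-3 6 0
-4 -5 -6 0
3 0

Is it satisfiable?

From the singleton clause (x3), x3 = True.
From the singleton clause (¬x2), x2 = False.
From the singleton clause (¬x6), x6 = False.
But (x6) is also a unit clause — contradiction.
No assignment satisfies every clause.

No, unsatisfiable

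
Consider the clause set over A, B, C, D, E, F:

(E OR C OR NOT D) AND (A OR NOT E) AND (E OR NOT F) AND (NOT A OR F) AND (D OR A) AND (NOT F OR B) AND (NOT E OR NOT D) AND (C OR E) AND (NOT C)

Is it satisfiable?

(NOT C) alone gives C = false.
(E) alone gives E = true.
(A) alone gives A = true.
(F) alone gives F = true.
(B) alone gives B = true.
(NOT D) alone gives D = false.
All clauses are satisfied.
A satisfying assignment: A ↦ true, B ↦ true, C ↦ false, D ↦ false, E ↦ true, F ↦ true.

Yes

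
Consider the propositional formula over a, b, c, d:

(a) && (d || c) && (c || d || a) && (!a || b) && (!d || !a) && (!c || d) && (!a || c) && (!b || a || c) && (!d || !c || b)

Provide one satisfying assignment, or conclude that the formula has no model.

UNSATISFIABLE

The clause (a) is unit, so a = true.
The clause (b) is unit, so b = true.
The clause (!d) is unit, so d = false.
The clause (c) is unit, so c = true.
But (!c) is also a unit clause — contradiction.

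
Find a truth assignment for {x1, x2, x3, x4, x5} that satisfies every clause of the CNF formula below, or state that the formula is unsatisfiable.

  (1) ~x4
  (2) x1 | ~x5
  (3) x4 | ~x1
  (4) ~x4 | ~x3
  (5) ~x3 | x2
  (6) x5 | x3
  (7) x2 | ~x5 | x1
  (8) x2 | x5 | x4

x1: 0,  x2: 1,  x3: 1,  x4: 0,  x5: 0

Unit clause (~x4) forces x4 = 0.
Unit clause (~x1) forces x1 = 0.
Unit clause (~x5) forces x5 = 0.
Unit clause (x3) forces x3 = 1.
Unit clause (x2) forces x2 = 1.
This assignment satisfies each clause.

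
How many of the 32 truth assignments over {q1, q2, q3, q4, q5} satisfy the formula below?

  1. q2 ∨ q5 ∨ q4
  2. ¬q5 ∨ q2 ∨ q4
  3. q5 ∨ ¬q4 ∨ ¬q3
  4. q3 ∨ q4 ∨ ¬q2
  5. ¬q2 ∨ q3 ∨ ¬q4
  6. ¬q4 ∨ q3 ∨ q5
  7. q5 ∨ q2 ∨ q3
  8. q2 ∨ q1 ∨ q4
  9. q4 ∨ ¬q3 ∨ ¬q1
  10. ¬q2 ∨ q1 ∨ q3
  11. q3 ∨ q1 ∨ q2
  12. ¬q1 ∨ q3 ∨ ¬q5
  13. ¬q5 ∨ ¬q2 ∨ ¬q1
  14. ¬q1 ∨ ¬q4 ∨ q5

5

There are 2^5 = 32 truth assignments over (q1, q2, q3, q4, q5).
Split on q4. With q4 = True, the clauses containing q4 are satisfied and ¬q4 drops from the rest; 3 of the 2^4 = 16 assignments to the other variables satisfy what remains.
With q4 = False, by the same count on the reduced clause set, 2 assignments work.
Total: 3 + 2 = 5.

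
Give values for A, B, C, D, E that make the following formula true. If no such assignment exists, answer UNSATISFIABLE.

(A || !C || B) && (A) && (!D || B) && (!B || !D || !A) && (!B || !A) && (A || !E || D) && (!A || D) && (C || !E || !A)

UNSATISFIABLE

From the singleton clause (A), A = true.
From the singleton clause (!B), B = false.
From the singleton clause (!D), D = false.
That conflicts with the unit clause (D).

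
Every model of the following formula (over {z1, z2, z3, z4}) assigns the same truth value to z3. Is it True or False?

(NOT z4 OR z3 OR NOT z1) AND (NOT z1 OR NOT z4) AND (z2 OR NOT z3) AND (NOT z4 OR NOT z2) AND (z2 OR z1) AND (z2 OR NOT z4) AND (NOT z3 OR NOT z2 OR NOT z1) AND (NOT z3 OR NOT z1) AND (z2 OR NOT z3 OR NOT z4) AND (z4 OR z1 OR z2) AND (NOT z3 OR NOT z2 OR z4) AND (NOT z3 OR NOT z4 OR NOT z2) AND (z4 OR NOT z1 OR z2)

False

Suppose z3 = true.
Unit clause (z2) forces z2 = true.
Unit clause (NOT z4) forces z4 = false.
That conflicts with the unit clause (z4).
So every satisfying assignment has z3 = False.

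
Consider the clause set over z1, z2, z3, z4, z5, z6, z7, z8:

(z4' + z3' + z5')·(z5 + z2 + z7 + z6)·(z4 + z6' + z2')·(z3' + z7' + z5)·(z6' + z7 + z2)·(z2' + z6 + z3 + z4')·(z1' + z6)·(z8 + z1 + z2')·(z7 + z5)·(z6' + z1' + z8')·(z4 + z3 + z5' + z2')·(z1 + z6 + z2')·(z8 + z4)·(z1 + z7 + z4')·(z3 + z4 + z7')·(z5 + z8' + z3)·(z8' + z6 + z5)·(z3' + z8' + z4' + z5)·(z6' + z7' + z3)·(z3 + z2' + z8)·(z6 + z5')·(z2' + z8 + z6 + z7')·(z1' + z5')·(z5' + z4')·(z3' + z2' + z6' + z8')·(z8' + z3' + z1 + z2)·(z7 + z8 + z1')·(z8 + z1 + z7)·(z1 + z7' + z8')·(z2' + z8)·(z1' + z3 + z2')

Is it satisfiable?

Suppose z1 = 0.
Suppose z8 = 0.
The clause (z2') is unit, so z2 = 0.
The clause (z4) is unit, so z4 = 1.
The clause (z7) is unit, so z7 = 1.
The clause (z5') is unit, so z5 = 0.
The clause (z3') is unit, so z3 = 0.
The clause (z6') is unit, so z6 = 0.
All clauses are satisfied.
A satisfying assignment: z1: 0,  z2: 0,  z3: 0,  z4: 1,  z5: 0,  z6: 0,  z7: 1,  z8: 0.

Yes, satisfiable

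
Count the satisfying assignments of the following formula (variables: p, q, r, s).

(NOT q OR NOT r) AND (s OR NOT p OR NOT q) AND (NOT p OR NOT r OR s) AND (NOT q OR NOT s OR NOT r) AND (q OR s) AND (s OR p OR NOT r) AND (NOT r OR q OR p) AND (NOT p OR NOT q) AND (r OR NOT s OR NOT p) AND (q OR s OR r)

There are 2^4 = 16 truth assignments over (p, q, r, s).
Check each against the 10 clauses (columns in the order p, q, r, s):
  F F F F  ✗ fails (q OR s)
  F F F T  ✓ satisfies all
  F F T F  ✗ fails (q OR s)
  F F T T  ✗ fails (NOT r OR q OR p)
  F T F F  ✓ satisfies all
  F T F T  ✓ satisfies all
  F T T F  ✗ fails (NOT q OR NOT r)
  F T T T  ✗ fails (NOT q OR NOT r)
  T F F F  ✗ fails (q OR s)
  T F F T  ✗ fails (r OR NOT s OR NOT p)
  T F T F  ✗ fails (NOT p OR NOT r OR s)
  T F T T  ✓ satisfies all
  T T F F  ✗ fails (s OR NOT p OR NOT q)
  T T F T  ✗ fails (NOT p OR NOT q)
  T T T F  ✗ fails (NOT q OR NOT r)
  T T T T  ✗ fails (NOT q OR NOT r)
4 of the 16 rows are models.

4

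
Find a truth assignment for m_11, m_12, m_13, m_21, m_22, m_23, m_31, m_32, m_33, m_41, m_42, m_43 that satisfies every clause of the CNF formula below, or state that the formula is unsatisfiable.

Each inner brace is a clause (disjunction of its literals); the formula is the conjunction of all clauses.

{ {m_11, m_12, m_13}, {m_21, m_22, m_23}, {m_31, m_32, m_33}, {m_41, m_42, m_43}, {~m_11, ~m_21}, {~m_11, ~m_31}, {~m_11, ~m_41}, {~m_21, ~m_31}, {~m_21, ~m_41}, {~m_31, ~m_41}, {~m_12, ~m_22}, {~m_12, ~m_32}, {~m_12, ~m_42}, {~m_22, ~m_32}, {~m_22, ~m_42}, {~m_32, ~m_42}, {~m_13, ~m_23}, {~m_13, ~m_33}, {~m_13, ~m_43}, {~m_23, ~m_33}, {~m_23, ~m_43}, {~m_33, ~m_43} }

UNSATISFIABLE

Try m_11 = 0.
Try m_12 = 1.
(~m_22) alone gives m_22 = 0.
(~m_32) alone gives m_32 = 0.
(~m_42) alone gives m_42 = 0.
Try m_21 = 1.
(~m_31) alone gives m_31 = 0.
(m_33) alone gives m_33 = 1.
(~m_41) alone gives m_41 = 0.
(m_43) alone gives m_43 = 1.
That conflicts with the unit clause (~m_43).
That branch fails; take m_21 = 0 instead.
(m_23) alone gives m_23 = 1.
(~m_13) alone gives m_13 = 0.
(~m_33) alone gives m_33 = 0.
(m_31) alone gives m_31 = 1.
(~m_41) alone gives m_41 = 0.
(m_43) alone gives m_43 = 1.
That conflicts with the unit clause (~m_43).
Both values of m_21 lead to a conflict.
That branch fails; take m_12 = 0 instead.
(m_13) alone gives m_13 = 1.
(~m_23) alone gives m_23 = 0.
(~m_33) alone gives m_33 = 0.
(~m_43) alone gives m_43 = 0.
Try m_21 = 1.
(~m_31) alone gives m_31 = 0.
(m_32) alone gives m_32 = 1.
(~m_41) alone gives m_41 = 0.
(m_42) alone gives m_42 = 1.
That conflicts with the unit clause (~m_42).
That branch fails; take m_21 = 0 instead.
(m_22) alone gives m_22 = 1.
(~m_32) alone gives m_32 = 0.
(m_31) alone gives m_31 = 1.
(~m_41) alone gives m_41 = 0.
(m_42) alone gives m_42 = 1.
That conflicts with the unit clause (~m_42).
Both values of m_21 lead to a conflict.
Both values of m_12 lead to a conflict.
That branch fails; take m_11 = 1 instead.
(~m_21) alone gives m_21 = 0.
(~m_31) alone gives m_31 = 0.
(~m_41) alone gives m_41 = 0.
Try m_22 = 1.
(~m_12) alone gives m_12 = 0.
(~m_32) alone gives m_32 = 0.
(m_33) alone gives m_33 = 1.
(~m_42) alone gives m_42 = 0.
(m_43) alone gives m_43 = 1.
That conflicts with the unit clause (~m_43).
That branch fails; take m_22 = 0 instead.
(m_23) alone gives m_23 = 1.
(~m_13) alone gives m_13 = 0.
(~m_33) alone gives m_33 = 0.
(m_32) alone gives m_32 = 1.
(~m_12) alone gives m_12 = 0.
(~m_42) alone gives m_42 = 0.
(m_43) alone gives m_43 = 1.
That conflicts with the unit clause (~m_43).
Both values of m_22 lead to a conflict.
Both values of m_11 lead to a conflict.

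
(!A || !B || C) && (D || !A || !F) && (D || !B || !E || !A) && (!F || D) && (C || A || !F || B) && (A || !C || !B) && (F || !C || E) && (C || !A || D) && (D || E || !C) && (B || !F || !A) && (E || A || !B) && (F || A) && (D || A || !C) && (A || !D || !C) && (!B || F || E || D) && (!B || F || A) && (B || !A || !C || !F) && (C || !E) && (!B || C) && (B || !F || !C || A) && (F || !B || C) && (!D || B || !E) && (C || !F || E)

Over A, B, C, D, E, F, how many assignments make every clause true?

5

There are 2^6 = 64 truth assignments over (A, B, C, D, E, F).
Split on F. With F = true, the clauses containing F are satisfied and !F drops from the rest; 2 of the 2^5 = 32 assignments to the other variables satisfy what remains.
With F = false, by the same count on the reduced clause set, 3 assignments work.
Total: 2 + 3 = 5.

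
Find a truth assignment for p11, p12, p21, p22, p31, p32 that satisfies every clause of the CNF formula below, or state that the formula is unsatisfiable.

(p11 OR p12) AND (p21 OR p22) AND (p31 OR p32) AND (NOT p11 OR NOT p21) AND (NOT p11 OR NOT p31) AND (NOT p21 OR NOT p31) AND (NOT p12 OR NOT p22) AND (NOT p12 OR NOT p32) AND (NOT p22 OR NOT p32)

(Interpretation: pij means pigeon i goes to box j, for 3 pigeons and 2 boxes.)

UNSATISFIABLE

Suppose p11 = true.
From the singleton clause (NOT p21), p21 = false.
From the singleton clause (p22), p22 = true.
From the singleton clause (NOT p31), p31 = false.
From the singleton clause (p32), p32 = true.
Now (NOT p32) is unsatisfied and unit — conflict.
That branch fails; take p11 = false instead.
From the singleton clause (p12), p12 = true.
From the singleton clause (NOT p22), p22 = false.
From the singleton clause (p21), p21 = true.
From the singleton clause (NOT p31), p31 = false.
From the singleton clause (p32), p32 = true.
Now (NOT p32) is unsatisfied and unit — conflict.
Both values of p11 lead to a conflict.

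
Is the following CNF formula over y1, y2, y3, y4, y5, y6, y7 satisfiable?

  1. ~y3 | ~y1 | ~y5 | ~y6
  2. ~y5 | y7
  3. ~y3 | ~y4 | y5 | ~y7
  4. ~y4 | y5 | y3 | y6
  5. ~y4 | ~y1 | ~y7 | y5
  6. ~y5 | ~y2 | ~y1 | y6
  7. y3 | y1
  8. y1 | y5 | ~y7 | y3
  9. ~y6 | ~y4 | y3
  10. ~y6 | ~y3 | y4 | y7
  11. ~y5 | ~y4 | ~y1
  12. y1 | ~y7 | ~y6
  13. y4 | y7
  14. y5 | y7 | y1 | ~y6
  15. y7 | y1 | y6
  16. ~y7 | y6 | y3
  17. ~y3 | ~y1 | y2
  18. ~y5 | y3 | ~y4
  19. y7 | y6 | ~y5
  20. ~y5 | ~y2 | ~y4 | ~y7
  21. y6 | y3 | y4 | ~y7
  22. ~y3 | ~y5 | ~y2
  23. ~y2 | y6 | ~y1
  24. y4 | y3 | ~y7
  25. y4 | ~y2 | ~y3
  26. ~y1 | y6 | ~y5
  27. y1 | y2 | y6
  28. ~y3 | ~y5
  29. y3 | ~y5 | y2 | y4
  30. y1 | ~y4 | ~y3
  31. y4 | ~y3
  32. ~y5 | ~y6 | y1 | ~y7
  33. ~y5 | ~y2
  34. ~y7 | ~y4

Yes, satisfiable

Suppose y5 = 0.
Suppose y3 = 1.
Unit clause (y4) forces y4 = 1.
Unit clause (~y7) forces y7 = 0.
Unit clause (y1) forces y1 = 1.
Unit clause (y2) forces y2 = 1.
Unit clause (y6) forces y6 = 1.
All clauses are satisfied.
A satisfying assignment: y1: 1; y2: 1; y3: 1; y4: 1; y5: 0; y6: 1; y7: 0.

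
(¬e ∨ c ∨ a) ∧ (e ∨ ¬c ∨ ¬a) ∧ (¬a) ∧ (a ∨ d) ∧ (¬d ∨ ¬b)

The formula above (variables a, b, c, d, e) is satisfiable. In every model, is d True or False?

True

Suppose d = False.
From the singleton clause (¬a), a = False.
But (a) is also a unit clause — contradiction.
So every satisfying assignment has d = True.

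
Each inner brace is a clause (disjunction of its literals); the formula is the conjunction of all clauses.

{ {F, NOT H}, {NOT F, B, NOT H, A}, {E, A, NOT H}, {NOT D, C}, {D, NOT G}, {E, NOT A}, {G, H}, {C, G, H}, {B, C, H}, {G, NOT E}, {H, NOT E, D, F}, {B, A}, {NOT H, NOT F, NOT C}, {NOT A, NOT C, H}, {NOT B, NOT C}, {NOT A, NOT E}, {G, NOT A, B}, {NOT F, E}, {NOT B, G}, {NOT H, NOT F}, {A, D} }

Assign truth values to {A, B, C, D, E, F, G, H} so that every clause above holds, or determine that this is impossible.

UNSATISFIABLE

Try F = true.
The clause (E) is unit, so E = true.
The clause (G) is unit, so G = true.
The clause (D) is unit, so D = true.
The clause (C) is unit, so C = true.
The clause (NOT H) is unit, so H = false.
The clause (NOT A) is unit, so A = false.
The clause (B) is unit, so B = true.
That conflicts with the unit clause (NOT B).
Undo F and try F = false.
The clause (NOT H) is unit, so H = false.
The clause (G) is unit, so G = true.
The clause (D) is unit, so D = true.
The clause (C) is unit, so C = true.
The clause (NOT A) is unit, so A = false.
The clause (B) is unit, so B = true.
That conflicts with the unit clause (NOT B).
Either choice for F ends in contradiction.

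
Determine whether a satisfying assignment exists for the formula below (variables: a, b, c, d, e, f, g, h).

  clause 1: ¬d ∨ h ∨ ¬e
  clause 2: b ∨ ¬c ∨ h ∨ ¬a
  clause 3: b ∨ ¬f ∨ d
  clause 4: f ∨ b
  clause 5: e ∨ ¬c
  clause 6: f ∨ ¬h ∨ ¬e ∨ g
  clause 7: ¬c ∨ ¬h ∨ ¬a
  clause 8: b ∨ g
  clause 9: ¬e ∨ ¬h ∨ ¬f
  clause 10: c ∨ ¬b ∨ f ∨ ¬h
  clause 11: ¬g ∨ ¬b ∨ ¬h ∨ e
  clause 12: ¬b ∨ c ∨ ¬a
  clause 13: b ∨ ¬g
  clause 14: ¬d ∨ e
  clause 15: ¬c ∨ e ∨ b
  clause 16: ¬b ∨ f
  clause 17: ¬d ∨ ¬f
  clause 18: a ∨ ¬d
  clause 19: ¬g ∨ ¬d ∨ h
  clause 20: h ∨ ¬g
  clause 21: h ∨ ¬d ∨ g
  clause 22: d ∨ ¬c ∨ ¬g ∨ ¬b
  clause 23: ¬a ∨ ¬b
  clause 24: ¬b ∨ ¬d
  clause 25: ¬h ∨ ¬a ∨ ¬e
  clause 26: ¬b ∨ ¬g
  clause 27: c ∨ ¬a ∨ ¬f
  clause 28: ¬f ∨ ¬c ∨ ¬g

Case f = True:
The clause (¬d) is unit, so d = False.
The clause (b) is unit, so b = True.
The clause (¬a) is unit, so a = False.
The clause (¬g) is unit, so g = False.
Case e = False:
The clause (¬c) is unit, so c = False.
No clause remains; h is free.
A satisfying assignment: a=False, b=True, c=False, d=False, e=False, f=True, g=False, h=False.

Satisfiable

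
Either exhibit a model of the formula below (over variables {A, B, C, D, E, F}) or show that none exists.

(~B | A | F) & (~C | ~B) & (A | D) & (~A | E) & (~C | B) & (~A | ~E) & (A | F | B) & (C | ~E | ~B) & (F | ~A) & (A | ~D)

Case C = 0:
Case A = 1:
The clause (E) is unit, so E = 1.
Now (~E) is unsatisfied and unit — conflict.
So A must be the other value — set A = 0.
The clause (D) is unit, so D = 1.
Now (~D) is unsatisfied and unit — conflict.
Neither A = 1 nor A = 0 works.
So C must be the other value — set C = 1.
The clause (~B) is unit, so B = 0.
Now (B) is unsatisfied and unit — conflict.
Neither C = 1 nor C = 0 works.

UNSATISFIABLE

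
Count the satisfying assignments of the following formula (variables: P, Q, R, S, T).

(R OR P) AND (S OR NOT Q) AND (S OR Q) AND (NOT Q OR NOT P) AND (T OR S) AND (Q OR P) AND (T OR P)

There are 2^5 = 32 truth assignments over (P, Q, R, S, T).
Split on P. With P = true, the clauses containing P are satisfied and NOT P drops from the rest; 4 of the 2^4 = 16 assignments to the other variables satisfy what remains.
With P = false, by the same count on the reduced clause set, 1 assignment works.
(One model: P=F, Q=T, R=T, S=T, T=T.)
Total: 4 + 1 = 5.

5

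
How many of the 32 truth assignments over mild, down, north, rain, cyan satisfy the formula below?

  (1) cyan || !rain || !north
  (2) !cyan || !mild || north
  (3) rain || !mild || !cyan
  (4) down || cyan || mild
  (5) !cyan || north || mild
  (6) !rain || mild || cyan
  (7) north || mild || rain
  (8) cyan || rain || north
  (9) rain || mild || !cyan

9

There are 2^5 = 32 truth assignments over (mild, down, north, rain, cyan).
Split on north. With north = true, the clauses containing north are satisfied and !north drops from the rest; 7 of the 2^4 = 16 assignments to the other variables satisfy what remains.
With north = false, by the same count on the reduced clause set, 2 assignments work.
(One model: mild=F, down=F, north=T, rain=T, cyan=T.)
Total: 7 + 2 = 9.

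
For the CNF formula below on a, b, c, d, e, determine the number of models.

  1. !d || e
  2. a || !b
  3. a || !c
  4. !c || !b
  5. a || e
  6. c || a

There are 2^5 = 32 truth assignments over (a, b, c, d, e).
Split on c. With c = true, the clauses containing c are satisfied and !c drops from the rest; 3 of the 2^4 = 16 assignments to the other variables satisfy what remains.
With c = false, by the same count on the reduced clause set, 6 assignments work.
Total: 3 + 6 = 9.

9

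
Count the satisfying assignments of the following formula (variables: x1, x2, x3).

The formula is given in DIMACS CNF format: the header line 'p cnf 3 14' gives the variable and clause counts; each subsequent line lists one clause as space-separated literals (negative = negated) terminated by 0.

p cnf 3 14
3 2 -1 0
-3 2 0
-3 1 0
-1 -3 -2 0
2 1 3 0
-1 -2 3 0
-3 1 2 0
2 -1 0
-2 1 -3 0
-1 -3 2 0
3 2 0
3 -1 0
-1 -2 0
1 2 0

1

There are 2^3 = 8 truth assignments over (x1, x2, x3).
Split on x3. With x3 = True, the clauses containing x3 are satisfied and ¬x3 drops from the rest; 0 of the 2^2 = 4 assignments to the other variables satisfy what remains.
With x3 = False, by the same count on the reduced clause set, 1 assignment works.
Total: 0 + 1 = 1.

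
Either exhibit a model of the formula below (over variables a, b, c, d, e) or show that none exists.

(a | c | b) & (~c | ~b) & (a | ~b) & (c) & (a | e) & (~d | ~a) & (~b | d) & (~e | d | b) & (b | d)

a: 0, b: 0, c: 1, d: 1, e: 1

The clause (c) is unit, so c = 1.
The clause (~b) is unit, so b = 0.
The clause (d) is unit, so d = 1.
The clause (~a) is unit, so a = 0.
The clause (e) is unit, so e = 1.
This assignment satisfies each clause.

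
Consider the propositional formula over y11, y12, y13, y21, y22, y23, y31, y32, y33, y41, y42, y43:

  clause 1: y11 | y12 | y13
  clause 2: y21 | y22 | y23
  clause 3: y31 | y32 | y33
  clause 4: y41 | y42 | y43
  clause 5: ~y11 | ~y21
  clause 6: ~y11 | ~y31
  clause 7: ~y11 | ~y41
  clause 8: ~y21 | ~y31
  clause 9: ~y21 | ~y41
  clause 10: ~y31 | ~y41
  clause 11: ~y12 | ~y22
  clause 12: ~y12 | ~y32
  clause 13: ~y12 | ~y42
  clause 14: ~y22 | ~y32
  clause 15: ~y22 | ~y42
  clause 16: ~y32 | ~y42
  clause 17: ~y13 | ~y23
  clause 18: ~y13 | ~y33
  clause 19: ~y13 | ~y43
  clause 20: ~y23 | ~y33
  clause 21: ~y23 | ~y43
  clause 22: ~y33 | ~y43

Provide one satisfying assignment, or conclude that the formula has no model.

UNSATISFIABLE

Suppose y11 = 0.
Suppose y12 = 1.
From the singleton clause (~y22), y22 = 0.
From the singleton clause (~y32), y32 = 0.
From the singleton clause (~y42), y42 = 0.
Suppose y21 = 1.
From the singleton clause (~y31), y31 = 0.
From the singleton clause (y33), y33 = 1.
From the singleton clause (~y41), y41 = 0.
From the singleton clause (y43), y43 = 1.
But (~y43) is also a unit clause — contradiction.
So y21 must be the other value — set y21 = 0.
From the singleton clause (y23), y23 = 1.
From the singleton clause (~y13), y13 = 0.
From the singleton clause (~y33), y33 = 0.
From the singleton clause (y31), y31 = 1.
From the singleton clause (~y41), y41 = 0.
From the singleton clause (y43), y43 = 1.
But (~y43) is also a unit clause — contradiction.
Either choice for y21 ends in contradiction.
So y12 must be the other value — set y12 = 0.
From the singleton clause (y13), y13 = 1.
From the singleton clause (~y23), y23 = 0.
From the singleton clause (~y33), y33 = 0.
From the singleton clause (~y43), y43 = 0.
Suppose y21 = 1.
From the singleton clause (~y31), y31 = 0.
From the singleton clause (y32), y32 = 1.
From the singleton clause (~y41), y41 = 0.
From the singleton clause (y42), y42 = 1.
But (~y42) is also a unit clause — contradiction.
So y21 must be the other value — set y21 = 0.
From the singleton clause (y22), y22 = 1.
From the singleton clause (~y32), y32 = 0.
From the singleton clause (y31), y31 = 1.
From the singleton clause (~y41), y41 = 0.
From the singleton clause (y42), y42 = 1.
But (~y42) is also a unit clause — contradiction.
Either choice for y21 ends in contradiction.
Either choice for y12 ends in contradiction.
So y11 must be the other value — set y11 = 1.
From the singleton clause (~y21), y21 = 0.
From the singleton clause (~y31), y31 = 0.
From the singleton clause (~y41), y41 = 0.
Suppose y22 = 1.
From the singleton clause (~y12), y12 = 0.
From the singleton clause (~y32), y32 = 0.
From the singleton clause (y33), y33 = 1.
From the singleton clause (~y42), y42 = 0.
From the singleton clause (y43), y43 = 1.
But (~y43) is also a unit clause — contradiction.
So y22 must be the other value — set y22 = 0.
From the singleton clause (y23), y23 = 1.
From the singleton clause (~y13), y13 = 0.
From the singleton clause (~y33), y33 = 0.
From the singleton clause (y32), y32 = 1.
From the singleton clause (~y12), y12 = 0.
From the singleton clause (~y42), y42 = 0.
From the singleton clause (y43), y43 = 1.
But (~y43) is also a unit clause — contradiction.
Either choice for y22 ends in contradiction.
Either choice for y11 ends in contradiction.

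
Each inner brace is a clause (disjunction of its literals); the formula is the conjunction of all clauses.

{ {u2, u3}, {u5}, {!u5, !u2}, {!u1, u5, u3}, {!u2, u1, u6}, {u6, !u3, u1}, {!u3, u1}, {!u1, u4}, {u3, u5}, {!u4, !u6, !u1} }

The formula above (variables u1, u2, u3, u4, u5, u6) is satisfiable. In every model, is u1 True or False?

True

Suppose u1 = false.
From the singleton clause (u5), u5 = true.
From the singleton clause (!u2), u2 = false.
From the singleton clause (u3), u3 = true.
But (!u3) is also a unit clause — contradiction.
So every satisfying assignment has u1 = True.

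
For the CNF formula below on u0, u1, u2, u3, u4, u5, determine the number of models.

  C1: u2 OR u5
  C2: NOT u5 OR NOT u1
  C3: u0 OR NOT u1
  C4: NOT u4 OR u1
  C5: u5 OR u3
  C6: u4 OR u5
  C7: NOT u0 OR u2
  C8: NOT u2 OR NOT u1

There are 2^6 = 64 truth assignments over (u0, u1, u2, u3, u4, u5).
Split on u5. With u5 = true, the clauses containing u5 are satisfied and NOT u5 drops from the rest; 6 of the 2^5 = 32 assignments to the other variables satisfy what remains.
With u5 = false, by the same count on the reduced clause set, 0 assignments work.
Total: 6 + 0 = 6.

6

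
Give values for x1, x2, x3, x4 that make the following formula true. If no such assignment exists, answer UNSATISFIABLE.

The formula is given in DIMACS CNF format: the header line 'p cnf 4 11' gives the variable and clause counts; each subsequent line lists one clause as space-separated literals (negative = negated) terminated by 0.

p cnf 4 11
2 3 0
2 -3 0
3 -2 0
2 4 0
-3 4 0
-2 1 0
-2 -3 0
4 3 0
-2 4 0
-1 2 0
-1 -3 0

Suppose x2 = True.
(x3) alone gives x3 = True.
That conflicts with the unit clause (¬x3).
That branch fails; take x2 = False instead.
(x3) alone gives x3 = True.
That conflicts with the unit clause (¬x3).
Neither x2 = True nor x2 = False works.

UNSATISFIABLE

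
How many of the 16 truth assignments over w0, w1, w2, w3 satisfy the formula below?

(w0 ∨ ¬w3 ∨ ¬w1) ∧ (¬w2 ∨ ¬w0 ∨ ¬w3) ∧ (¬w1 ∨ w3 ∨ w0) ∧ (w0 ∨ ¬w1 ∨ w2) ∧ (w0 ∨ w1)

6

There are 2^4 = 16 truth assignments over (w0, w1, w2, w3).
Check each against the 5 clauses (columns in the order w0, w1, w2, w3):
  F F F F  ✗ fails (w0 ∨ w1)
  F F F T  ✗ fails (w0 ∨ w1)
  F F T F  ✗ fails (w0 ∨ w1)
  F F T T  ✗ fails (w0 ∨ w1)
  F T F F  ✗ fails (¬w1 ∨ w3 ∨ w0)
  F T F T  ✗ fails (w0 ∨ ¬w3 ∨ ¬w1)
  F T T F  ✗ fails (¬w1 ∨ w3 ∨ w0)
  F T T T  ✗ fails (w0 ∨ ¬w3 ∨ ¬w1)
  T F F F  ✓ satisfies all
  T F F T  ✓ satisfies all
  T F T F  ✓ satisfies all
  T F T T  ✗ fails (¬w2 ∨ ¬w0 ∨ ¬w3)
  T T F F  ✓ satisfies all
  T T F T  ✓ satisfies all
  T T T F  ✓ satisfies all
  T T T T  ✗ fails (¬w2 ∨ ¬w0 ∨ ¬w3)
6 of the 16 rows are models.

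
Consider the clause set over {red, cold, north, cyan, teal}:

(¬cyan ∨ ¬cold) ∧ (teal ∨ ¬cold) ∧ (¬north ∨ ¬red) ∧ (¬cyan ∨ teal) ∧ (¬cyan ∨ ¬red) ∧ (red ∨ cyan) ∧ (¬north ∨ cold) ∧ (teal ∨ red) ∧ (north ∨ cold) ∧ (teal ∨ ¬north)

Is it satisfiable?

Branch on cyan: set cyan = False.
The clause (red) is unit, so red = True.
The clause (¬north) is unit, so north = False.
The clause (cold) is unit, so cold = True.
The clause (teal) is unit, so teal = True.
Every clause now holds.
A satisfying assignment: red: True, cold: True, north: False, cyan: False, teal: True.

Yes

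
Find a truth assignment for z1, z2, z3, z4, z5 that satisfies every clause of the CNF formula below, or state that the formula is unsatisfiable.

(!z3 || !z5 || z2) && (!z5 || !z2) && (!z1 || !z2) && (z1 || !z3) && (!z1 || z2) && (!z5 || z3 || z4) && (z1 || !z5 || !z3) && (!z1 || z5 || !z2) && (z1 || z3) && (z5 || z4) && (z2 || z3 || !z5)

UNSATISFIABLE

Branch on z5: set z5 = false.
Unit clause (z4) forces z4 = true.
Branch on z1: set z1 = false.
Unit clause (!z3) forces z3 = false.
Now (z3) is unsatisfied and unit — conflict.
Undo z1 and try z1 = true.
Unit clause (!z2) forces z2 = false.
Now (z2) is unsatisfied and unit — conflict.
Neither z1 = true nor z1 = false works.
Undo z5 and try z5 = true.
Unit clause (!z2) forces z2 = false.
Unit clause (!z3) forces z3 = false.
Now (z3) is unsatisfied and unit — conflict.
Neither z5 = true nor z5 = false works.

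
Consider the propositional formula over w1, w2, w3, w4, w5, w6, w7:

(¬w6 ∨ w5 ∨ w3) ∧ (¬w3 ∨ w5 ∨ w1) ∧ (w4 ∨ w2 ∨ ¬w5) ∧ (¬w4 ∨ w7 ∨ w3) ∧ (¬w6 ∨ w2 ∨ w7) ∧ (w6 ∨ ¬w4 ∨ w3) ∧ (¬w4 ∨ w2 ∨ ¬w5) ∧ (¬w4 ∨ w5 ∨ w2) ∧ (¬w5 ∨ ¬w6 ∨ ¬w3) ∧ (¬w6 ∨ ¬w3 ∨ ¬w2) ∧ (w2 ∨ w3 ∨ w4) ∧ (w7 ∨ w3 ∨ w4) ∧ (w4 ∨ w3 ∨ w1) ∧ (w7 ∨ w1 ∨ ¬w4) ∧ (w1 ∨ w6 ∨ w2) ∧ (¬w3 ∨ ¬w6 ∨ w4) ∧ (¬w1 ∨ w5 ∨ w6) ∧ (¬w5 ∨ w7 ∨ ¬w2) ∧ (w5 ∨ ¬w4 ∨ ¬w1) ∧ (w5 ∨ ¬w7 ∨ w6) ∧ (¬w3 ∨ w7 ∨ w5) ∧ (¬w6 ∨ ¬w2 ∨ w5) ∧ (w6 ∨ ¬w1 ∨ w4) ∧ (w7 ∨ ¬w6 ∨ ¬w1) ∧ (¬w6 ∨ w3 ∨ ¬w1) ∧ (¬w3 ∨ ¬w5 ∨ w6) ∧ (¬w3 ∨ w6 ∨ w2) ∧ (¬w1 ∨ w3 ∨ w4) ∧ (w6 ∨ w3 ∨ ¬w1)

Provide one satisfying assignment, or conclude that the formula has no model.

Branch on w6: set w6 = True.
Branch on w5: set w5 = True.
From the singleton clause (¬w3), w3 = False.
From the singleton clause (¬w1), w1 = False.
From the singleton clause (w4), w4 = True.
From the singleton clause (w7), w7 = True.
From the singleton clause (w2), w2 = True.
Every clause now holds.

w1=False, w2=True, w3=False, w4=True, w5=True, w6=True, w7=True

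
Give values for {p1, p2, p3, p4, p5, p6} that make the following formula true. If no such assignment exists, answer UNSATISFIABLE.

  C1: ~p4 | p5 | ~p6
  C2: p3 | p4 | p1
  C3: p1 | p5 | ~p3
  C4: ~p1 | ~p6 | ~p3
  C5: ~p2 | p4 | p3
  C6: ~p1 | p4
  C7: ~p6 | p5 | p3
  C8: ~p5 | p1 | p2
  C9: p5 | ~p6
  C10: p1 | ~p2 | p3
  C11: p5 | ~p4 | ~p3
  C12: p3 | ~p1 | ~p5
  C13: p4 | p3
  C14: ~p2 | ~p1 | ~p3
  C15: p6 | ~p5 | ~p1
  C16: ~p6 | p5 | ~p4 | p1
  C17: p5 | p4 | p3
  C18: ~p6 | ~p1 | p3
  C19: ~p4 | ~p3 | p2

p1 ↦ 1; p2 ↦ 0; p3 ↦ 0; p4 ↦ 1; p5 ↦ 0; p6 ↦ 0

Try p1 = 1.
The clause (p4) is unit, so p4 = 1.
Try p5 = 0.
The clause (~p6) is unit, so p6 = 0.
The clause (~p3) is unit, so p3 = 0.
Every clause is now satisfied; p2 is unconstrained.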